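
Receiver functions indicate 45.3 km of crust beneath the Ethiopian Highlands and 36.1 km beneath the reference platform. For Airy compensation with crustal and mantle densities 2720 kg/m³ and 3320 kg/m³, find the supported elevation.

1.66 km

Excess crust Δ = 45.3 km − 36.1 km = 9.2 km, split between elevation h and root r with h + r = Δ.
Airy balance ρ_c h = (ρ_m − ρ_c) r gives r = h ρ_c/(ρ_m − ρ_c), so h (1 + ρ_c/(ρ_m − ρ_c)) = Δ, i.e. h = Δ (ρ_m − ρ_c)/ρ_m.
h = 9.2 km × 600/3320 = 1.66 km.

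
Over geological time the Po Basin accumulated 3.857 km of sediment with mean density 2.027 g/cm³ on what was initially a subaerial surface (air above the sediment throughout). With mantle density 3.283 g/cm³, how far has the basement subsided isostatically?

Subaerial load: s = t ρ_sed / ρ_m = 3.857 km × 2.027/3.283 = 2.38 km.

2.38 km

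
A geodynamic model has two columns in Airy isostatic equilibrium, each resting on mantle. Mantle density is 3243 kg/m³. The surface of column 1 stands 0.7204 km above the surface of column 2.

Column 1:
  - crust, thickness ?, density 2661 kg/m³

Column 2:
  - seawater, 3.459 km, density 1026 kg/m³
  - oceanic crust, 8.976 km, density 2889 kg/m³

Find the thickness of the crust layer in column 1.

22.7 km

Take the compensation level at the base of the deeper column (depth z_c below the surface of column 1) and equate Σ ρ_i t_i down to z_c; mantle fills any gap and the z_c terms cancel.
Column 1: x×2661 + (z_c − 0 − x)×3243
Column 2: 0.7204×0 + 3.459×1026 + 8.976×2889 + (z_c − 0.7204 − 12.435)×3243
The z_c×3243 term appears on both sides and cancels. Collect the known terms of each column as K = Σ(ρt)_known − 3243 × (depth of known layers): K_1 = 0 − 3243×0 = 0; K_2 = 29480.598 − 3243×(0.7204 + 12.435) = −13182.3642.
Balance: K_1 − x×(3243 − 2661) = K_2, so x = (K_1 − K_2)/(3243 − 2661) = 13182.4/582 = 22.7 km.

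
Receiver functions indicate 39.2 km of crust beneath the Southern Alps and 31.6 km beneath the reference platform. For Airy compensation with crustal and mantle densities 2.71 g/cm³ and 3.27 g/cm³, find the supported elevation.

1.3 km

Excess crust Δ = 39.2 km − 31.6 km = 7.6 km, split between elevation h and root r with h + r = Δ.
Airy balance ρ_c h = (ρ_m − ρ_c) r gives r = h ρ_c/(ρ_m − ρ_c), so h (1 + ρ_c/(ρ_m − ρ_c)) = Δ, i.e. h = Δ (ρ_m − ρ_c)/ρ_m.
h = 7.6 km × 0.56/3.27 = 1.3 km.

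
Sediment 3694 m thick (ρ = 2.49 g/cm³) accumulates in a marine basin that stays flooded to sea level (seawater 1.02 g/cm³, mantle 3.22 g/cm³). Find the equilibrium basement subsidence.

2470 m

Submarine loading: the sediment displaces seawater, and the subsidence is in turn flooded, so s (ρ_m − ρ_w) = t (ρ_sed − ρ_w).
s = 3694 m × (2.49 − 1.02) / (3.22 − 1.02) = 2470 m.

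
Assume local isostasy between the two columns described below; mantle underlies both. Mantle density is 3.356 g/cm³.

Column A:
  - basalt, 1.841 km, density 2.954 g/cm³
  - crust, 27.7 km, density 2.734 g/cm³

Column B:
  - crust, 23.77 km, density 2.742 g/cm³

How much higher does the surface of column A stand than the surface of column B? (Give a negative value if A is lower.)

For any compensation level in the mantle, the mantle terms cancel and isostasy reduces to e = (Σt_A − Σt_B) − (Σ(ρt)_A − Σ(ρt)_B) / ρ_m.
Σt_A = 29.541 km; Σt_B = 23.77 km; Σ(ρt)_A = 81.170114; Σ(ρt)_B = 65.17734 (in km·g/cm³).
e = (29.541 − 23.77) − (81.170114 − 65.17734) / 3.356 = 1.01 km.

1.01 km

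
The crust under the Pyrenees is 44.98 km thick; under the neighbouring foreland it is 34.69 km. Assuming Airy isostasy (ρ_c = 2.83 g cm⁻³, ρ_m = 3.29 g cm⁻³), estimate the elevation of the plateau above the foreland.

Excess crust Δ = 44.98 km − 34.69 km = 10.29 km, split between elevation h and root r with h + r = Δ.
Airy balance ρ_c h = (ρ_m − ρ_c) r gives r = h ρ_c/(ρ_m − ρ_c), so h (1 + ρ_c/(ρ_m − ρ_c)) = Δ, i.e. h = Δ (ρ_m − ρ_c)/ρ_m.
h = 10.29 km × 0.46/3.29 = 1.44 km.

1.44 km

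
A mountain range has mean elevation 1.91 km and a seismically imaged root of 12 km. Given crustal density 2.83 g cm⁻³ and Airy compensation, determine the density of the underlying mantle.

3.28 g cm⁻³

Airy balance: ρ_c h = (ρ_m − ρ_c) r → ρ_m = ρ_c (1 + h/r).
ρ_m = 2.83 × (1 + 1.91 km/12 km) = 3.28 g cm⁻³.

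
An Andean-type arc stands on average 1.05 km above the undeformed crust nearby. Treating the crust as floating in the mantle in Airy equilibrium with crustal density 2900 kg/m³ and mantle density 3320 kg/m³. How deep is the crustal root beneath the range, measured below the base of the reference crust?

7.25 km

By Archimedes' principle applied to the lithosphere: the weight of the topography is balanced by the buoyancy of the root, ρ_c h = (ρ_m − ρ_c) r.
r = h · ρ_c / (ρ_m − ρ_c) = 1.05 km × 2900 / (3320 − 2900) = 7.25 km.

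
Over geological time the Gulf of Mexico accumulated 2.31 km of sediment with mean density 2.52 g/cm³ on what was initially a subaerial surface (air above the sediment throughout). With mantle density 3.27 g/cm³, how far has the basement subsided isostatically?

Subaerial load: s = t ρ_sed / ρ_m = 2.31 km × 2.52/3.27 = 1.78 km.

1.78 km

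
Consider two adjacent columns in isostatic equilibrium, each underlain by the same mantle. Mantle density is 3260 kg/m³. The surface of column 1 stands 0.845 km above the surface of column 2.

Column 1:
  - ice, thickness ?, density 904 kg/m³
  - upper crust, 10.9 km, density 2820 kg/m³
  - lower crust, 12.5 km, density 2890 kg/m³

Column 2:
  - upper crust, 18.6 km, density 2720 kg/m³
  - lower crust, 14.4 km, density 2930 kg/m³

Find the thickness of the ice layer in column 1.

3.45 km

Take the compensation level at the base of the deeper column (depth z_c below the surface of column 1) and equate Σ ρ_i t_i down to z_c; mantle fills any gap and the z_c terms cancel.
Column 1: x×904 + 10.9×2820 + 12.5×2890 + (z_c − 23.4 − x)×3260
Column 2: 0.845×0 + 18.6×2720 + 14.4×2930 + (z_c − 0.845 − 33)×3260
The z_c×3260 term appears on both sides and cancels. Collect the known terms of each column as K = Σ(ρt)_known − 3260 × (depth of known layers): K_1 = 66863 − 3260×23.4 = −9421; K_2 = 92784 − 3260×(0.845 + 33) = −17550.7.
Balance: K_1 − x×(3260 − 904) = K_2, so x = (K_1 − K_2)/(3260 − 904) = 8129.7/2356 = 3.45 km.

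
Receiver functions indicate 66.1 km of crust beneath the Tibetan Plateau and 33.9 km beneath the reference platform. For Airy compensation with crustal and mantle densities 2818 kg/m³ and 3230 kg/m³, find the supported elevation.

4.11 km

Excess crust Δ = 66.1 km − 33.9 km = 32.2 km, split between elevation h and root r with h + r = Δ.
Airy balance ρ_c h = (ρ_m − ρ_c) r gives r = h ρ_c/(ρ_m − ρ_c), so h (1 + ρ_c/(ρ_m − ρ_c)) = Δ, i.e. h = Δ (ρ_m − ρ_c)/ρ_m.
h = 32.2 km × 412/3230 = 4.11 km.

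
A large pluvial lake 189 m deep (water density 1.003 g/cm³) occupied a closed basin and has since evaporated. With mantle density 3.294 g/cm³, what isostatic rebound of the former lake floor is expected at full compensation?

57.5 m

u = d ρ_w/ρ_m = 189 m × 1.003/3.294 = 57.5 m.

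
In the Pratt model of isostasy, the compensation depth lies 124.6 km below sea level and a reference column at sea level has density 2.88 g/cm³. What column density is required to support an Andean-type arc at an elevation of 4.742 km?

2.77 g/cm³

Pratt balance: ρ_ref D = ρ (D + h).
ρ = ρ_ref D/(D + h) = 2.88 × 124.6 km/(124.6 km + 4.742 km) = 2.77 g/cm³.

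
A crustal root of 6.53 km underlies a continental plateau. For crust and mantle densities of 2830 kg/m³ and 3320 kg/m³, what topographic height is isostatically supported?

1.13 km

For local isostatic compensation: ρ_c h = (ρ_m − ρ_c) r.
h = r (ρ_m − ρ_c) / ρ_c = 6.53 km × (3320 − 2830) / 2830 = 1.13 km.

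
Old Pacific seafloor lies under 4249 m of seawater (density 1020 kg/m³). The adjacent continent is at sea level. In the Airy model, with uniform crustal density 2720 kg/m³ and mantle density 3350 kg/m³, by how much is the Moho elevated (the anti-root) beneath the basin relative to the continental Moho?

Equating mass per unit area of the two columns: replacing crust with seawater at the top is compensated by replacing crust with mantle at the base: d (ρ_c − ρ_w) = a (ρ_m − ρ_c).
a = d (ρ_c − ρ_w)/(ρ_m − ρ_c) = 4249 m × 1700/630 = 11500 m.

11500 m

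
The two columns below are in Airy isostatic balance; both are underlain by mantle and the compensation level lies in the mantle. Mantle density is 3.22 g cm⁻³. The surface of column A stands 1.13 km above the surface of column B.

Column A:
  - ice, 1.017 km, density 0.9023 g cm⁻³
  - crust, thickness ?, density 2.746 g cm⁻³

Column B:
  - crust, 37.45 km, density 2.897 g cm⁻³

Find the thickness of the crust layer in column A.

28.2 km

Take the compensation level at the base of the deeper column (depth z_c below the surface of column A) and equate Σ ρ_i t_i down to z_c; mantle fills any gap and the z_c terms cancel.
Column A: 1.017×0.9023 + x×2.746 + (z_c − 1.017 − x)×3.22
Column B: 1.13×0 + 37.45×2.897 + (z_c − 1.13 − 37.45)×3.22
The z_c×3.22 term appears on both sides and cancels. Collect the known terms of each column as K = Σ(ρt)_known − 3.22 × (depth of known layers): K_A = 0.9176391 − 3.22×1.017 = −2.3571009; K_B = 108.49265 − 3.22×(1.13 + 37.45) = −15.73495.
Balance: K_A − x×(3.22 − 2.746) = K_B, so x = (K_A − K_B)/(3.22 − 2.746) = 13.3778/0.474 = 28.2 km.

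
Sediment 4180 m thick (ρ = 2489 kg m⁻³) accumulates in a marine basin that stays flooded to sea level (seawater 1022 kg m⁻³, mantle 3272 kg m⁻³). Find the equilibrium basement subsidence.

Submarine loading: the sediment displaces seawater, and the subsidence is in turn flooded, so s (ρ_m − ρ_w) = t (ρ_sed − ρ_w).
s = 4180 m × (2489 − 1022) / (3272 − 1022) = 2730 m.

2730 m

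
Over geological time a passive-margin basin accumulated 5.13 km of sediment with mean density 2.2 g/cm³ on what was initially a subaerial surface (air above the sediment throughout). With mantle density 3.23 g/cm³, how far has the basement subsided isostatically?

3.49 km

Subaerial load: s = t ρ_sed / ρ_m = 5.13 km × 2.2/3.23 = 3.49 km.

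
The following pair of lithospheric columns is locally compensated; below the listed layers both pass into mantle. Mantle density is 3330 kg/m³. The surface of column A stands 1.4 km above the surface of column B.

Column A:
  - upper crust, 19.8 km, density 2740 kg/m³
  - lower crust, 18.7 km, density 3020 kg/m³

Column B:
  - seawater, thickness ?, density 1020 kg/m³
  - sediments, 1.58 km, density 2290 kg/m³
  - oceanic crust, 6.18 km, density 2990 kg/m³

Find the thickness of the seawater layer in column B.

Take the compensation level at the base of the deeper column (depth z_c below the surface of column A) and equate Σ ρ_i t_i down to z_c; mantle fills any gap and the z_c terms cancel.
Column A: 19.8×2740 + 18.7×3020 + (z_c − 38.5)×3330
Column B: 1.4×0 + x×1020 + 1.58×2290 + 6.18×2990 + (z_c − 1.4 − 7.76 − x)×3330
The z_c×3330 term appears on both sides and cancels. Collect the known terms of each column as K = Σ(ρt)_known − 3330 × (depth of known layers): K_A = 110726 − 3330×38.5 = −17479; K_B = 22096.4 − 3330×(1.4 + 7.76) = −8406.4.
Balance: K_A = K_B − x×(3330 − 1020), so x = (K_B − K_A)/(3330 − 1020) = 9072.6/2310 = 3.93 km.

3.93 km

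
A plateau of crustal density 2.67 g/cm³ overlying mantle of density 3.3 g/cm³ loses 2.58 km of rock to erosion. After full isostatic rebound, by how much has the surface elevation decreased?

0.493 km

Rebound u = e ρ_c/ρ_m = 2.58 km × 2.67/3.3 = 2.087 km.
Net surface drop = e − u = 2.58 km − 2.087 km = e (ρ_m − ρ_c)/ρ_m = 0.493 km.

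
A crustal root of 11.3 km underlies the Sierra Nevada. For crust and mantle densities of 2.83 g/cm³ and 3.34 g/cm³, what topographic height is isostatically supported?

2.04 km

Isostatic balance requires: ρ_c h = (ρ_m − ρ_c) r.
h = r (ρ_m − ρ_c) / ρ_c = 11.3 km × (3.34 − 2.83) / 2.83 = 2.04 km.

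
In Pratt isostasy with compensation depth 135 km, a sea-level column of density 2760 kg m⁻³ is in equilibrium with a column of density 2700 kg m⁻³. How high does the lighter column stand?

ρ_ref D = ρ (D + h) → h = D (ρ_ref − ρ)/ρ.
h = 135 km × (2760 − 2700)/2700 = 3 km.

3 km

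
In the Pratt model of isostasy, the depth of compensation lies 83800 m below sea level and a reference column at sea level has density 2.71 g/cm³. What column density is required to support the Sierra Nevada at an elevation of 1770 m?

2.65 g/cm³

Pratt balance: ρ_ref D = ρ (D + h).
ρ = ρ_ref D/(D + h) = 2.71 × 83800 m/(83800 m + 1770 m) = 2.65 g/cm³.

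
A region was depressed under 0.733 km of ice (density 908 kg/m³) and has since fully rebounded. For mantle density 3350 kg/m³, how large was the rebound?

Removing the load lets mantle flow back in; uplift u satisfies ρ_ice t = ρ_m u.
u = t ρ_ice/ρ_m = 0.733 km × 908/3350 = 0.199 km.

0.199 km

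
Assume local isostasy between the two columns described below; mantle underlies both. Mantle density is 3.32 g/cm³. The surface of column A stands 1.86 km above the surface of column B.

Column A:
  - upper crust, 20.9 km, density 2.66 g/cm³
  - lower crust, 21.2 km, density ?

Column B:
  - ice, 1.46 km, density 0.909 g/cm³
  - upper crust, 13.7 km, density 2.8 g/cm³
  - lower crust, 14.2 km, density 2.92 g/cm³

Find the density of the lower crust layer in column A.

Take the compensation level at the base of the deeper column (depth z_c below the surface of column A) and equate Σ ρ_i t_i down to z_c; mantle fills any gap and the z_c terms cancel.
Column A: 20.9×2.66 + 21.2×ρ + (z_c − 42.1)×3.32
Column B: 1.86×0 + 1.46×0.909 + 13.7×2.8 + 14.2×2.92 + (z_c − 1.86 − 29.36)×3.32
The z_c×3.32 term appears on both sides and cancels. Collect the known terms of each column as K = Σ(ρt)_known − 3.32 × (depth of known layers): K_A = 55.594 − 3.32×42.1 = −84.178; K_B = 81.15114 − 3.32×(1.86 + 29.36) = −22.49926.
Balance: K_A + 21.2×ρ = K_B, so ρ = (K_B − K_A)/21.2 = 61.6787/21.2 = 2.91 g/cm³.

2.91 g/cm³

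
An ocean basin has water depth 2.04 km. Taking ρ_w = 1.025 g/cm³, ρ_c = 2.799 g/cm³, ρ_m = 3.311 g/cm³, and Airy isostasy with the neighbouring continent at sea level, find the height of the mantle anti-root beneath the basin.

Balancing pressure at the compensation depth: replacing crust with seawater at the top is compensated by replacing crust with mantle at the base: d (ρ_c − ρ_w) = a (ρ_m − ρ_c).
a = d (ρ_c − ρ_w)/(ρ_m − ρ_c) = 2.04 km × 1.774/0.512 = 7.07 km.

7.07 km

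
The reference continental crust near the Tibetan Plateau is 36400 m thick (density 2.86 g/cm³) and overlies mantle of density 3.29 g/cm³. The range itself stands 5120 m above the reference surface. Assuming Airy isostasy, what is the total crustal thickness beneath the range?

75600 m

Root depth r = h ρ_c / (ρ_m − ρ_c) = 5120 m × 2.86 / 0.43 = 34050 m.
Total thickness = T + h + r = 36400 m + 5120 m + 34050 m = 75600 m.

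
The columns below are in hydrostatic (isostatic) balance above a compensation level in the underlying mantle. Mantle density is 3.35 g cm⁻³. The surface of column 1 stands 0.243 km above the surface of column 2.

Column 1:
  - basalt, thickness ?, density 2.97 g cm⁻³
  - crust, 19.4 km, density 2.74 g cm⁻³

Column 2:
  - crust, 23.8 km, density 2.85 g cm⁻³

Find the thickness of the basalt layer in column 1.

Take the compensation level at the base of the deeper column (depth z_c below the surface of column 1) and equate Σ ρ_i t_i down to z_c; mantle fills any gap and the z_c terms cancel.
Column 1: x×2.97 + 19.4×2.74 + (z_c − 19.4 − x)×3.35
Column 2: 0.243×0 + 23.8×2.85 + (z_c − 0.243 − 23.8)×3.35
The z_c×3.35 term appears on both sides and cancels. Collect the known terms of each column as K = Σ(ρt)_known − 3.35 × (depth of known layers): K_1 = 53.156 − 3.35×19.4 = −11.834; K_2 = 67.83 − 3.35×(0.243 + 23.8) = −12.71405.
Balance: K_1 − x×(3.35 − 2.97) = K_2, so x = (K_1 − K_2)/(3.35 − 2.97) = 0.88005/0.38 = 2.32 km.

2.32 km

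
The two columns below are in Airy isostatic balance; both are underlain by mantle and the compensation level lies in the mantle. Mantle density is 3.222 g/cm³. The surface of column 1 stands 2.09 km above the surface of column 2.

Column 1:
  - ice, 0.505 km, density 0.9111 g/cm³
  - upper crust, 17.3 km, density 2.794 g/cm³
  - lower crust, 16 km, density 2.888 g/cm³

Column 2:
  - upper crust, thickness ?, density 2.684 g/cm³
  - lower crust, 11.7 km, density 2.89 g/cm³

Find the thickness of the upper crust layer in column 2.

6.13 km

Take the compensation level at the base of the deeper column (depth z_c below the surface of column 1) and equate Σ ρ_i t_i down to z_c; mantle fills any gap and the z_c terms cancel.
Column 1: 0.505×0.9111 + 17.3×2.794 + 16×2.888 + (z_c − 33.805)×3.222
Column 2: 2.09×0 + x×2.684 + 11.7×2.89 + (z_c − 2.09 − 11.7 − x)×3.222
The z_c×3.222 term appears on both sides and cancels. Collect the known terms of each column as K = Σ(ρt)_known − 3.222 × (depth of known layers): K_1 = 95.0043055 − 3.222×33.805 = −13.9154045; K_2 = 33.813 − 3.222×(2.09 + 11.7) = −10.61838.
Balance: K_1 = K_2 − x×(3.222 − 2.684), so x = (K_2 − K_1)/(3.222 − 2.684) = 3.29702/0.538 = 6.13 km.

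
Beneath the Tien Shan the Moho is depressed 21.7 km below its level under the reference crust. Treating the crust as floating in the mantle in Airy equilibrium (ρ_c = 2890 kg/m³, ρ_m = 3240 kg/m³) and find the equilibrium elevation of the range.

2.63 km

Isostatic balance requires: ρ_c h = (ρ_m − ρ_c) r.
h = r (ρ_m − ρ_c) / ρ_c = 21.7 km × (3240 − 2890) / 2890 = 2.63 km.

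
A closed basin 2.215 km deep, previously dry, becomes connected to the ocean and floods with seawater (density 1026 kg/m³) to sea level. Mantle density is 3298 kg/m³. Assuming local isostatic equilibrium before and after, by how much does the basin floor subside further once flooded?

After flooding the water column is d + s deep. Its weight must equal the weight of mantle displaced by the extra subsidence s: (d + s) ρ_w = s ρ_m.
s = d ρ_w / (ρ_m − ρ_w) = 2.215 km × 1026/(3298 − 1026) = 1 km.

1 km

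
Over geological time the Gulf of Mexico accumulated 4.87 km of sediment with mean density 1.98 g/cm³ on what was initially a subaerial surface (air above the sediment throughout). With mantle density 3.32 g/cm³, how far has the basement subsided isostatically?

Subaerial load: s = t ρ_sed / ρ_m = 4.87 km × 1.98/3.32 = 2.9 km.

2.9 km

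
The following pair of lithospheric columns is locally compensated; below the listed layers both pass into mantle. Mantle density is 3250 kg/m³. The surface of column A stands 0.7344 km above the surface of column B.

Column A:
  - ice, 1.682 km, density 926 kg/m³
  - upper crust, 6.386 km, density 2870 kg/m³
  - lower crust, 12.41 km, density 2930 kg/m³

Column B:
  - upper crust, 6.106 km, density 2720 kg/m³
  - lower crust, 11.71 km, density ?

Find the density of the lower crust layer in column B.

2850 kg/m³

Take the compensation level at the base of the deeper column (depth z_c below the surface of column A) and equate Σ ρ_i t_i down to z_c; mantle fills any gap and the z_c terms cancel.
Column A: 1.682×926 + 6.386×2870 + 12.41×2930 + (z_c − 20.478)×3250
Column B: 0.7344×0 + 6.106×2720 + 11.71×ρ + (z_c − 0.7344 − 17.816)×3250
The z_c×3250 term appears on both sides and cancels. Collect the known terms of each column as K = Σ(ρt)_known − 3250 × (depth of known layers): K_A = 56246.652 − 3250×20.478 = −10306.848; K_B = 16608.32 − 3250×(0.7344 + 17.816) = −43680.48.
Balance: K_A = K_B + 11.71×ρ, so ρ = (K_A − K_B)/11.71 = 33373.6/11.71 = 2850 kg/m³.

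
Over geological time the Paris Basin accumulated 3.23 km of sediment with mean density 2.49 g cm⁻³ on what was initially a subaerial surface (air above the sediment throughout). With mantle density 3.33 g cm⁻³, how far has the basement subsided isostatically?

2.42 km

Subaerial load: s = t ρ_sed / ρ_m = 3.23 km × 2.49/3.33 = 2.42 km.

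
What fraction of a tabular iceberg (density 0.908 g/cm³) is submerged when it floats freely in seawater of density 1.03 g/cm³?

Submerged fraction = ρ_obj/ρ_fluid = 0.908/1.03 = 88.2%.

88.2%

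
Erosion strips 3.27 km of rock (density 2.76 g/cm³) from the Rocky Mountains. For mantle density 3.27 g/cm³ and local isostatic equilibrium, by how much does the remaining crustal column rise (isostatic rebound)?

2.76 km

Unloading: uplift u = e ρ_c/ρ_m = 3.27 km × 2.76/3.27 = 2.76 km.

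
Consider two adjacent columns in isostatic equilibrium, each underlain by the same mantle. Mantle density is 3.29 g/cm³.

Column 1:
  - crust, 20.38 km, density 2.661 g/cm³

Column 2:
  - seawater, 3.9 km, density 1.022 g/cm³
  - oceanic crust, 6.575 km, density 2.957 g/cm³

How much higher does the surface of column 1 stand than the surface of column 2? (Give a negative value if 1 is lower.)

0.542 km

For any compensation level in the mantle, the mantle terms cancel and isostasy reduces to e = (Σt_1 − Σt_2) − (Σ(ρt)_1 − Σ(ρt)_2) / ρ_m.
Σt_1 = 20.38 km; Σt_2 = 10.475 km; Σ(ρt)_1 = 54.23118; Σ(ρt)_2 = 23.428075 (in km·g/cm³).
e = (20.38 − 10.475) − (54.23118 − 23.428075) / 3.29 = 0.542 km.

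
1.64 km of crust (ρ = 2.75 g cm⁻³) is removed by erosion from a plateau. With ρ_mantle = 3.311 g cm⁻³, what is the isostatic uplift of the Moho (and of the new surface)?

Unloading: uplift u = e ρ_c/ρ_m = 1.64 km × 2.75/3.311 = 1.36 km.

1.36 km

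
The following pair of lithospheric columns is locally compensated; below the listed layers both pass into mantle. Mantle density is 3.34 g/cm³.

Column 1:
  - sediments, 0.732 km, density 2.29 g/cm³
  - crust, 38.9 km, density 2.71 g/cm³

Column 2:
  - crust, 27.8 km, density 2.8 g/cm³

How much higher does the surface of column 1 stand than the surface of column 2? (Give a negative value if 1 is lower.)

3.07 km

For any compensation level in the mantle, the mantle terms cancel and isostasy reduces to e = (Σt_1 − Σt_2) − (Σ(ρt)_1 − Σ(ρt)_2) / ρ_m.
Σt_1 = 39.632 km; Σt_2 = 27.8 km; Σ(ρt)_1 = 107.09528; Σ(ρt)_2 = 77.84 (in km·g/cm³).
e = (39.632 − 27.8) − (107.09528 − 77.84) / 3.34 = 3.07 km.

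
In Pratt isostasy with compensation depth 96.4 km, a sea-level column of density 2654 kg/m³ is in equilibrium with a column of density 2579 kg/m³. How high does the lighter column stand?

2.8 km

ρ_ref D = ρ (D + h) → h = D (ρ_ref − ρ)/ρ.
h = 96.4 km × (2654 − 2579)/2579 = 2.8 km.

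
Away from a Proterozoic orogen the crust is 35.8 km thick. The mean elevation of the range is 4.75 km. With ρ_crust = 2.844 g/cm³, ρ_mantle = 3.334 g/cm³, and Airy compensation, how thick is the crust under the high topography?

68.1 km

Root depth r = h ρ_c / (ρ_m − ρ_c) = 4.75 km × 2.844 / 0.49 = 27.57 km.
Total thickness = T + h + r = 35.8 km + 4.75 km + 27.57 km = 68.1 km.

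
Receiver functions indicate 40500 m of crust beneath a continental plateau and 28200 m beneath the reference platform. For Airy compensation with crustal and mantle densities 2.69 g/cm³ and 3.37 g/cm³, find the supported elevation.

Excess crust Δ = 40500 m − 28200 m = 12300 m, split between elevation h and root r with h + r = Δ.
Airy balance ρ_c h = (ρ_m − ρ_c) r gives r = h ρ_c/(ρ_m − ρ_c), so h (1 + ρ_c/(ρ_m − ρ_c)) = Δ, i.e. h = Δ (ρ_m − ρ_c)/ρ_m.
h = 12300 m × 0.68/3.37 = 2480 m.

2480 m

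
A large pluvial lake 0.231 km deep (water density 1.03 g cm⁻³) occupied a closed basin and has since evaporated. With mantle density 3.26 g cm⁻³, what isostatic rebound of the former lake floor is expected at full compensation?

u = d ρ_w/ρ_m = 0.231 km × 1.03/3.26 = 0.073 km.

0.073 km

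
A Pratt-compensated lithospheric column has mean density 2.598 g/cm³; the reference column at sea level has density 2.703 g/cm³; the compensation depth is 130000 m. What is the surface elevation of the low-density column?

ρ_ref D = ρ (D + h) → h = D (ρ_ref − ρ)/ρ.
h = 130000 m × (2.703 − 2.598)/2.598 = 5250 m.

5250 m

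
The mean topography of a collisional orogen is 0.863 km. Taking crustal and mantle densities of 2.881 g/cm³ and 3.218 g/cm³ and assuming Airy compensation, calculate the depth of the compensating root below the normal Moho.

Balancing pressure at the compensation depth: the weight of the topography is balanced by the buoyancy of the root, ρ_c h = (ρ_m − ρ_c) r.
r = h · ρ_c / (ρ_m − ρ_c) = 0.863 km × 2.881 / (3.218 − 2.881) = 7.38 km.

7.38 km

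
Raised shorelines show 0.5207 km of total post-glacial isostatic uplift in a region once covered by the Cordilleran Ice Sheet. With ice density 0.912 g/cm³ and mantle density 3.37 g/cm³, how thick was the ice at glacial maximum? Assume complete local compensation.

u = t ρ_ice/ρ_m → t = u ρ_m/ρ_ice = 0.5207 km × 3.37/0.912 = 1.92 km.

1.92 km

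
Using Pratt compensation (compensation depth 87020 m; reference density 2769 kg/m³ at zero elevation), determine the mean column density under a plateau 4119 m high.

2640 kg/m³

Pratt balance: ρ_ref D = ρ (D + h).
ρ = ρ_ref D/(D + h) = 2769 × 87020 m/(87020 m + 4119 m) = 2640 kg/m³.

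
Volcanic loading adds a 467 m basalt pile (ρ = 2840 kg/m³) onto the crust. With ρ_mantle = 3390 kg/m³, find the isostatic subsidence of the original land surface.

391 m

Subaerial loading: s = t ρ_load / ρ_m.
s = 467 m × 2840/3390 = 391 m.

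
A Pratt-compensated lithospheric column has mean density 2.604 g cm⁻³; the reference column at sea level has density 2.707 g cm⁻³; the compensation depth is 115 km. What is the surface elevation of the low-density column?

ρ_ref D = ρ (D + h) → h = D (ρ_ref − ρ)/ρ.
h = 115 km × (2.707 − 2.604)/2.604 = 4.55 km.

4.55 km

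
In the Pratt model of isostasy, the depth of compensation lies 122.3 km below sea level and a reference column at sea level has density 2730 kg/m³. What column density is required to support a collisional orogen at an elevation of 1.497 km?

2700 kg/m³

Pratt balance: ρ_ref D = ρ (D + h).
ρ = ρ_ref D/(D + h) = 2730 × 122.3 km/(122.3 km + 1.497 km) = 2700 kg/m³.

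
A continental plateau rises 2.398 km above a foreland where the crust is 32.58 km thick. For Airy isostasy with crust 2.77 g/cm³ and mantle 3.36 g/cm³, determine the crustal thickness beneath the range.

46.2 km

Root depth r = h ρ_c / (ρ_m − ρ_c) = 2.398 km × 2.77 / 0.59 = 11.26 km.
Total thickness = T + h + r = 32.58 km + 2.398 km + 11.26 km = 46.2 km.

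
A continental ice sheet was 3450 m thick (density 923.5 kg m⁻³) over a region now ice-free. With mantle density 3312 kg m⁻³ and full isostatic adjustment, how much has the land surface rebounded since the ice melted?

Removing the load lets mantle flow back in; uplift u satisfies ρ_ice t = ρ_m u.
u = t ρ_ice/ρ_m = 3450 m × 923.5/3312 = 962 m.

962 m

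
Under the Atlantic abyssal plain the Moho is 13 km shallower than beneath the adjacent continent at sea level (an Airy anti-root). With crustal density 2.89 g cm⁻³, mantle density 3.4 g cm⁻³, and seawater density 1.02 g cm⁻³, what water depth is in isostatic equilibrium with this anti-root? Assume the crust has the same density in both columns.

3.55 km

Replacing a thickness d of crust by seawater at the top must be balanced by replacing crust with mantle at the base: d (ρ_c − ρ_w) = a (ρ_m − ρ_c).
d = a (ρ_m − ρ_c)/(ρ_c − ρ_w) = 13 km × 0.51/1.87 = 3.55 km.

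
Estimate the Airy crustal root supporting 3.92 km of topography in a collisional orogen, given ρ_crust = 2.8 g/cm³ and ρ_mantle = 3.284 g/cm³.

22.7 km

By Archimedes' principle applied to the lithosphere: the weight of the topography is balanced by the buoyancy of the root, ρ_c h = (ρ_m − ρ_c) r.
r = h · ρ_c / (ρ_m − ρ_c) = 3.92 km × 2.8 / (3.284 − 2.8) = 22.7 km.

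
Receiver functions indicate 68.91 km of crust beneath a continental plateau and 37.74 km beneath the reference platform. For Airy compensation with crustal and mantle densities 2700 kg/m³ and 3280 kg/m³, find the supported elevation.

Excess crust Δ = 68.91 km − 37.74 km = 31.17 km, split between elevation h and root r with h + r = Δ.
Airy balance ρ_c h = (ρ_m − ρ_c) r gives r = h ρ_c/(ρ_m − ρ_c), so h (1 + ρ_c/(ρ_m − ρ_c)) = Δ, i.e. h = Δ (ρ_m − ρ_c)/ρ_m.
h = 31.17 km × 580/3280 = 5.51 km.

5.51 km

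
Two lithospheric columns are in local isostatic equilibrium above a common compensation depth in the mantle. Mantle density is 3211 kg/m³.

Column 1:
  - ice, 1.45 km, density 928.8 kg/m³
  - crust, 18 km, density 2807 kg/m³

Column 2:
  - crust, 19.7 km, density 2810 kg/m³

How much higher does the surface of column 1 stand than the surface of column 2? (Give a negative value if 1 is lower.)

0.835 km

For any compensation level in the mantle, the mantle terms cancel and isostasy reduces to e = (Σt_1 − Σt_2) − (Σ(ρt)_1 − Σ(ρt)_2) / ρ_m.
Σt_1 = 19.45 km; Σt_2 = 19.7 km; Σ(ρt)_1 = 51872.76; Σ(ρt)_2 = 55357 (in km·kg/m³).
e = (19.45 − 19.7) − (51872.76 − 55357) / 3211 = 0.835 km.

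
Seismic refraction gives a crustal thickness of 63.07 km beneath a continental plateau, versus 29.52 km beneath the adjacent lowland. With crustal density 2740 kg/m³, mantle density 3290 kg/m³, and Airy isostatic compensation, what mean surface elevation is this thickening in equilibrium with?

Excess crust Δ = 63.07 km − 29.52 km = 33.55 km, split between elevation h and root r with h + r = Δ.
Airy balance ρ_c h = (ρ_m − ρ_c) r gives r = h ρ_c/(ρ_m − ρ_c), so h (1 + ρ_c/(ρ_m − ρ_c)) = Δ, i.e. h = Δ (ρ_m − ρ_c)/ρ_m.
h = 33.55 km × 550/3290 = 5.61 km.

5.61 km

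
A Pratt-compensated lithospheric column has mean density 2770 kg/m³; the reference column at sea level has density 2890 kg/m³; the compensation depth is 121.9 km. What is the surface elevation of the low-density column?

5.28 km

ρ_ref D = ρ (D + h) → h = D (ρ_ref − ρ)/ρ.
h = 121.9 km × (2890 − 2770)/2770 = 5.28 km.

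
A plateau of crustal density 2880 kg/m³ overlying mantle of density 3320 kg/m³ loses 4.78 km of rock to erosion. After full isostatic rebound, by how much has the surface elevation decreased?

0.633 km

Rebound u = e ρ_c/ρ_m = 4.78 km × 2880/3320 = 4.147 km.
Net surface drop = e − u = 4.78 km − 4.147 km = e (ρ_m − ρ_c)/ρ_m = 0.633 km.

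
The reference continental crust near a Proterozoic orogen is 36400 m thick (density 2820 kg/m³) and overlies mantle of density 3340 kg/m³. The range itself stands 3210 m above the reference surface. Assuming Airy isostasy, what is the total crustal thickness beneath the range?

Root depth r = h ρ_c / (ρ_m − ρ_c) = 3210 m × 2820 / 520 = 17410 m.
Total thickness = T + h + r = 36400 m + 3210 m + 17410 m = 57000 m.

57000 m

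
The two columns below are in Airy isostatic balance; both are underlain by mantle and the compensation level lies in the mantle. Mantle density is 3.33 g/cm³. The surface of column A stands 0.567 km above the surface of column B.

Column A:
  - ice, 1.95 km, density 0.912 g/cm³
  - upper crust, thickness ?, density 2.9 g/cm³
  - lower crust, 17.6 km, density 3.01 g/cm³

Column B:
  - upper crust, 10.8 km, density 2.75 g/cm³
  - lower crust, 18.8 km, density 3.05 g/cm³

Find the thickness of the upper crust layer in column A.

Take the compensation level at the base of the deeper column (depth z_c below the surface of column A) and equate Σ ρ_i t_i down to z_c; mantle fills any gap and the z_c terms cancel.
Column A: 1.95×0.912 + x×2.9 + 17.6×3.01 + (z_c − 19.55 − x)×3.33
Column B: 0.567×0 + 10.8×2.75 + 18.8×3.05 + (z_c − 0.567 − 29.6)×3.33
The z_c×3.33 term appears on both sides and cancels. Collect the known terms of each column as K = Σ(ρt)_known − 3.33 × (depth of known layers): K_A = 54.7544 − 3.33×19.55 = −10.3471; K_B = 87.04 − 3.33×(0.567 + 29.6) = −13.41611.
Balance: K_A − x×(3.33 − 2.9) = K_B, so x = (K_A − K_B)/(3.33 − 2.9) = 3.06901/0.43 = 7.14 km.

7.14 km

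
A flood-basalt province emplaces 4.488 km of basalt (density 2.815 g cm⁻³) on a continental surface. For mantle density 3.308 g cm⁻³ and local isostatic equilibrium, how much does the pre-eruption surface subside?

Subaerial loading: s = t ρ_load / ρ_m.
s = 4.488 km × 2.815/3.308 = 3.82 km.

3.82 km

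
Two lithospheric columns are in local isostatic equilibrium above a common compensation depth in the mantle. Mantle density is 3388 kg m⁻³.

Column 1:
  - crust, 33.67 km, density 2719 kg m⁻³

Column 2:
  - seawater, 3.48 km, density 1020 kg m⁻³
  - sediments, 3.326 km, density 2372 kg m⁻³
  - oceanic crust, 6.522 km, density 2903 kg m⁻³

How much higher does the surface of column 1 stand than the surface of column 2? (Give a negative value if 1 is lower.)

For any compensation level in the mantle, the mantle terms cancel and isostasy reduces to e = (Σt_1 − Σt_2) − (Σ(ρt)_1 − Σ(ρt)_2) / ρ_m.
Σt_1 = 33.67 km; Σt_2 = 13.328 km; Σ(ρt)_1 = 91548.73; Σ(ρt)_2 = 30372.238 (in km·kg m⁻³).
e = (33.67 − 13.328) − (91548.73 − 30372.238) / 3388 = 2.29 km.

2.29 km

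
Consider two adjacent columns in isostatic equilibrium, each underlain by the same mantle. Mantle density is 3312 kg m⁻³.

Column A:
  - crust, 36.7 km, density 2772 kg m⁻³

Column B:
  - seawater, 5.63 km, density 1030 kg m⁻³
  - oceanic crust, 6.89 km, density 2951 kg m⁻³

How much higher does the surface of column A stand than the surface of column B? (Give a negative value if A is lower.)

For any compensation level in the mantle, the mantle terms cancel and isostasy reduces to e = (Σt_A − Σt_B) − (Σ(ρt)_A − Σ(ρt)_B) / ρ_m.
Σt_A = 36.7 km; Σt_B = 12.52 km; Σ(ρt)_A = 101732.4; Σ(ρt)_B = 26131.29 (in km·kg m⁻³).
e = (36.7 − 12.52) − (101732.4 − 26131.29) / 3312 = 1.35 km.

1.35 km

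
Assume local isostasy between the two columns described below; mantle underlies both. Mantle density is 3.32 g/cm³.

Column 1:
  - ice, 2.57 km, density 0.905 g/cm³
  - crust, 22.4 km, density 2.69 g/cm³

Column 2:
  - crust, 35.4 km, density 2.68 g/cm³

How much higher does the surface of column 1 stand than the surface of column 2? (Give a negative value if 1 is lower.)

For any compensation level in the mantle, the mantle terms cancel and isostasy reduces to e = (Σt_1 − Σt_2) − (Σ(ρt)_1 − Σ(ρt)_2) / ρ_m.
Σt_1 = 24.97 km; Σt_2 = 35.4 km; Σ(ρt)_1 = 62.58185; Σ(ρt)_2 = 94.872 (in km·g/cm³).
e = (24.97 − 35.4) − (62.58185 − 94.872) / 3.32 = −0.704 km.

−0.704 km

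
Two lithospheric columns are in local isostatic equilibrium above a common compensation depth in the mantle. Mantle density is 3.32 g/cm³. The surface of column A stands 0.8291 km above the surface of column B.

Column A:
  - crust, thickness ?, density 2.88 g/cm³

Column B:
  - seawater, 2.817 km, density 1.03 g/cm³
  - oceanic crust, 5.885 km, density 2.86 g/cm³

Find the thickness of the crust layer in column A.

27.1 km

Take the compensation level at the base of the deeper column (depth z_c below the surface of column A) and equate Σ ρ_i t_i down to z_c; mantle fills any gap and the z_c terms cancel.
Column A: x×2.88 + (z_c − 0 − x)×3.32
Column B: 0.8291×0 + 2.817×1.03 + 5.885×2.86 + (z_c − 0.8291 − 8.702)×3.32
The z_c×3.32 term appears on both sides and cancels. Collect the known terms of each column as K = Σ(ρt)_known − 3.32 × (depth of known layers): K_A = 0 − 3.32×0 = 0; K_B = 19.73261 − 3.32×(0.8291 + 8.702) = −11.910642.
Balance: K_A − x×(3.32 − 2.88) = K_B, so x = (K_A − K_B)/(3.32 − 2.88) = 11.9106/0.44 = 27.1 km.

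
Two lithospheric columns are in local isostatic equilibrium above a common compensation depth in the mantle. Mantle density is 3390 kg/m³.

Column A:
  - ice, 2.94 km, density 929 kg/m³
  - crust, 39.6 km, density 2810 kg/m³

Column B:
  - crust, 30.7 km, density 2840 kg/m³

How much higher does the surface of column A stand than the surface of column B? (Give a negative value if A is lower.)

3.93 km

For any compensation level in the mantle, the mantle terms cancel and isostasy reduces to e = (Σt_A − Σt_B) − (Σ(ρt)_A − Σ(ρt)_B) / ρ_m.
Σt_A = 42.54 km; Σt_B = 30.7 km; Σ(ρt)_A = 114007.26; Σ(ρt)_B = 87188 (in km·kg/m³).
e = (42.54 − 30.7) − (114007.26 − 87188) / 3390 = 3.93 km.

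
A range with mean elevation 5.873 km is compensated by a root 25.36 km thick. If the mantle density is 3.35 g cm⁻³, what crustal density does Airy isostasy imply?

2.72 g cm⁻³

ρ_c h = (ρ_m − ρ_c) r → ρ_c (h + r) = ρ_m r → ρ_c = ρ_m r / (h + r).
ρ_c = 3.35 × 25.36 km / (5.873 km + 25.36 km) = 2.72 g cm⁻³.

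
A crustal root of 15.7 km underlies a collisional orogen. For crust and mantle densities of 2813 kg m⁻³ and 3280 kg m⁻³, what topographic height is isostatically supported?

Equating mass per unit area of the two columns: ρ_c h = (ρ_m − ρ_c) r.
h = r (ρ_m − ρ_c) / ρ_c = 15.7 km × (3280 − 2813) / 2813 = 2.61 km.

2.61 km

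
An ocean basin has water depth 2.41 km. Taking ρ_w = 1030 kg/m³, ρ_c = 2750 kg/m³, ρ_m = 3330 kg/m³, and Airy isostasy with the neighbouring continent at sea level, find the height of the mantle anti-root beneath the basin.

By Archimedes' principle applied to the lithosphere: replacing crust with seawater at the top is compensated by replacing crust with mantle at the base: d (ρ_c − ρ_w) = a (ρ_m − ρ_c).
a = d (ρ_c − ρ_w)/(ρ_m − ρ_c) = 2.41 km × 1720/580 = 7.15 km.

7.15 km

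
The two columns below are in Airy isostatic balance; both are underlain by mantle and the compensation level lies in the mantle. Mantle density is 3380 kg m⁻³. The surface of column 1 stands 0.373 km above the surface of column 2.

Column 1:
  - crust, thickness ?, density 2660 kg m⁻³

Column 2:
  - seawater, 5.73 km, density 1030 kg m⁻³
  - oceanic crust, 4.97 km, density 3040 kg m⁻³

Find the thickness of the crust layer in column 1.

22.8 km

Take the compensation level at the base of the deeper column (depth z_c below the surface of column 1) and equate Σ ρ_i t_i down to z_c; mantle fills any gap and the z_c terms cancel.
Column 1: x×2660 + (z_c − 0 − x)×3380
Column 2: 0.373×0 + 5.73×1030 + 4.97×3040 + (z_c − 0.373 − 10.7)×3380
The z_c×3380 term appears on both sides and cancels. Collect the known terms of each column as K = Σ(ρt)_known − 3380 × (depth of known layers): K_1 = 0 − 3380×0 = 0; K_2 = 21010.7 − 3380×(0.373 + 10.7) = −16416.04.
Balance: K_1 − x×(3380 − 2660) = K_2, so x = (K_1 − K_2)/(3380 − 2660) = 16416/720 = 22.8 km.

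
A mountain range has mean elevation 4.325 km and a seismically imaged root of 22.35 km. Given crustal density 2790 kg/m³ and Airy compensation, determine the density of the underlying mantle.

Airy balance: ρ_c h = (ρ_m − ρ_c) r → ρ_m = ρ_c (1 + h/r).
ρ_m = 2790 × (1 + 4.325 km/22.35 km) = 3330 kg/m³.

3330 kg/m³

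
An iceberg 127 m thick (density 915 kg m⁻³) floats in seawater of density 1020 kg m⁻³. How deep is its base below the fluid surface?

114 m

Draft d = t ρ_obj/ρ_fluid = 127 m × 915/1020 = 114 m.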